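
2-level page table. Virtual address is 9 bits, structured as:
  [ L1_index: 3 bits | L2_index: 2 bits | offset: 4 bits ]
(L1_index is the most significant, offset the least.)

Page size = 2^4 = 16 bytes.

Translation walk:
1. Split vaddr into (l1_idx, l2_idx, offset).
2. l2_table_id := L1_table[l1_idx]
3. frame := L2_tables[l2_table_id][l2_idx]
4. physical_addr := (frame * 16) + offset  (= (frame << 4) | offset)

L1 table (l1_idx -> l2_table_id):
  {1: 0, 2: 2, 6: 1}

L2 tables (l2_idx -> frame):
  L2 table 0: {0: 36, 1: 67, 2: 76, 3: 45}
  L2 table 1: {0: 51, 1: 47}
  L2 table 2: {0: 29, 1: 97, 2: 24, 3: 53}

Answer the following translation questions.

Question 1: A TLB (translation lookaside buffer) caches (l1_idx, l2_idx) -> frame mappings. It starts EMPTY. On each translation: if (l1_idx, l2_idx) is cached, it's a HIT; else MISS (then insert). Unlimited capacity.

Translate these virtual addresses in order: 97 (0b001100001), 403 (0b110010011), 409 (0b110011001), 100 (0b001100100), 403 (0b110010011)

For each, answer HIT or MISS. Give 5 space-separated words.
vaddr=97: (1,2) not in TLB -> MISS, insert
vaddr=403: (6,1) not in TLB -> MISS, insert
vaddr=409: (6,1) in TLB -> HIT
vaddr=100: (1,2) in TLB -> HIT
vaddr=403: (6,1) in TLB -> HIT

Answer: MISS MISS HIT HIT HIT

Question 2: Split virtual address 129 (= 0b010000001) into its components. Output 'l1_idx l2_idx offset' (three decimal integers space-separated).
Answer: 2 0 1

Derivation:
vaddr = 129 = 0b010000001
  top 3 bits -> l1_idx = 2
  next 2 bits -> l2_idx = 0
  bottom 4 bits -> offset = 1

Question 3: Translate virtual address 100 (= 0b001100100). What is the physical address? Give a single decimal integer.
vaddr = 100 = 0b001100100
Split: l1_idx=1, l2_idx=2, offset=4
L1[1] = 0
L2[0][2] = 76
paddr = 76 * 16 + 4 = 1220

Answer: 1220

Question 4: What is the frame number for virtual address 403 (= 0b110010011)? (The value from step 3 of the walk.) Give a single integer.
vaddr = 403: l1_idx=6, l2_idx=1
L1[6] = 1; L2[1][1] = 47

Answer: 47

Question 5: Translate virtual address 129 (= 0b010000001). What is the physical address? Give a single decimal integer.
Answer: 465

Derivation:
vaddr = 129 = 0b010000001
Split: l1_idx=2, l2_idx=0, offset=1
L1[2] = 2
L2[2][0] = 29
paddr = 29 * 16 + 1 = 465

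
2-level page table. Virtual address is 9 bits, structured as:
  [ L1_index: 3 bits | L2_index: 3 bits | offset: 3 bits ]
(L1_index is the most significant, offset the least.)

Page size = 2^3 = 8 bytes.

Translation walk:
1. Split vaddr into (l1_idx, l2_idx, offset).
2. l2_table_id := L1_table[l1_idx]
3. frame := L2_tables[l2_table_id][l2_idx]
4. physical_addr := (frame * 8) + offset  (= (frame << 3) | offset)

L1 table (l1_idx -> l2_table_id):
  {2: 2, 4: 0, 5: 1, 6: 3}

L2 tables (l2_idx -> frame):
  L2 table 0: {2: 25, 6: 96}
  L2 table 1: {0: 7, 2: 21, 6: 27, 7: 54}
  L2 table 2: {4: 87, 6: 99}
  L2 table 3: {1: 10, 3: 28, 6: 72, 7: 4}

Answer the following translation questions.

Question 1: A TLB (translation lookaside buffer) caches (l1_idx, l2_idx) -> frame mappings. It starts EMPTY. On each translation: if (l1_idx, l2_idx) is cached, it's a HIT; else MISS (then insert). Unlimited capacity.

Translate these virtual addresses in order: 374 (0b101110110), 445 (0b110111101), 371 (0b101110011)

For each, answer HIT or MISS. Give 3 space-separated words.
vaddr=374: (5,6) not in TLB -> MISS, insert
vaddr=445: (6,7) not in TLB -> MISS, insert
vaddr=371: (5,6) in TLB -> HIT

Answer: MISS MISS HIT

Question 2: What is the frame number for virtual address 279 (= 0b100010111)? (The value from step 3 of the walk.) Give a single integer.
Answer: 25

Derivation:
vaddr = 279: l1_idx=4, l2_idx=2
L1[4] = 0; L2[0][2] = 25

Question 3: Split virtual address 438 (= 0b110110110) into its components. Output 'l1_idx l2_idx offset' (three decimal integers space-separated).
Answer: 6 6 6

Derivation:
vaddr = 438 = 0b110110110
  top 3 bits -> l1_idx = 6
  next 3 bits -> l2_idx = 6
  bottom 3 bits -> offset = 6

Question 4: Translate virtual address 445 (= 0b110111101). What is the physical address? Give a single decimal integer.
vaddr = 445 = 0b110111101
Split: l1_idx=6, l2_idx=7, offset=5
L1[6] = 3
L2[3][7] = 4
paddr = 4 * 8 + 5 = 37

Answer: 37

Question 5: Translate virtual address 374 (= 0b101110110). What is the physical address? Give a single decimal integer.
Answer: 222

Derivation:
vaddr = 374 = 0b101110110
Split: l1_idx=5, l2_idx=6, offset=6
L1[5] = 1
L2[1][6] = 27
paddr = 27 * 8 + 6 = 222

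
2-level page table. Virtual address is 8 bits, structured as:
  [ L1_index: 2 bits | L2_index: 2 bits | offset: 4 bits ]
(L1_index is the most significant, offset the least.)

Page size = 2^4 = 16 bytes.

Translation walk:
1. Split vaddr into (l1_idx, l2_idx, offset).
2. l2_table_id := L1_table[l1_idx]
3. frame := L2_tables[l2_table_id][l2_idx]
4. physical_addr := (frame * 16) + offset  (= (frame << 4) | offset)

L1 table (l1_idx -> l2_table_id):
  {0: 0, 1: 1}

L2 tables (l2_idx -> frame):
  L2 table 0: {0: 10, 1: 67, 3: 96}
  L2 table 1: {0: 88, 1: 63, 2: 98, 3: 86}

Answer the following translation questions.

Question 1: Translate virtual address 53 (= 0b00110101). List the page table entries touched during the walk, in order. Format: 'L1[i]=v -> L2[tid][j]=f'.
vaddr = 53 = 0b00110101
Split: l1_idx=0, l2_idx=3, offset=5

Answer: L1[0]=0 -> L2[0][3]=96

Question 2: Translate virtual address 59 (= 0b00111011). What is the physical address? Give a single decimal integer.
vaddr = 59 = 0b00111011
Split: l1_idx=0, l2_idx=3, offset=11
L1[0] = 0
L2[0][3] = 96
paddr = 96 * 16 + 11 = 1547

Answer: 1547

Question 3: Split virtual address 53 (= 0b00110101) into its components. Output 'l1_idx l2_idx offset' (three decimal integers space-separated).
vaddr = 53 = 0b00110101
  top 2 bits -> l1_idx = 0
  next 2 bits -> l2_idx = 3
  bottom 4 bits -> offset = 5

Answer: 0 3 5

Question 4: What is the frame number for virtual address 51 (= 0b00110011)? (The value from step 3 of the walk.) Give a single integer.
vaddr = 51: l1_idx=0, l2_idx=3
L1[0] = 0; L2[0][3] = 96

Answer: 96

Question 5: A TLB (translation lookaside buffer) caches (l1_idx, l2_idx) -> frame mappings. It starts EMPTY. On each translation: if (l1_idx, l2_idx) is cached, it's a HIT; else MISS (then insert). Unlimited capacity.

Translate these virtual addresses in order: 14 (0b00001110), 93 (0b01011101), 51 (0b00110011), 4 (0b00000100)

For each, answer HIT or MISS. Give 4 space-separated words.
Answer: MISS MISS MISS HIT

Derivation:
vaddr=14: (0,0) not in TLB -> MISS, insert
vaddr=93: (1,1) not in TLB -> MISS, insert
vaddr=51: (0,3) not in TLB -> MISS, insert
vaddr=4: (0,0) in TLB -> HIT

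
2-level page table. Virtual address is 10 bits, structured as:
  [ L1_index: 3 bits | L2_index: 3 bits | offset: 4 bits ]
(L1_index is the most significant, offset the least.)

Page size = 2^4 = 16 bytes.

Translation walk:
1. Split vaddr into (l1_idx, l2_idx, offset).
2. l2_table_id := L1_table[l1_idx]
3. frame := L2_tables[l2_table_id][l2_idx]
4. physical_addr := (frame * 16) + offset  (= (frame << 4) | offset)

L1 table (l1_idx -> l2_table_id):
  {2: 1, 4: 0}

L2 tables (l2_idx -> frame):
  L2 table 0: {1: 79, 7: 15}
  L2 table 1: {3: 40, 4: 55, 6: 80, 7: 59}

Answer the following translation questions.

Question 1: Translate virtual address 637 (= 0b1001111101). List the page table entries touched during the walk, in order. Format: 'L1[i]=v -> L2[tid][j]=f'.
Answer: L1[4]=0 -> L2[0][7]=15

Derivation:
vaddr = 637 = 0b1001111101
Split: l1_idx=4, l2_idx=7, offset=13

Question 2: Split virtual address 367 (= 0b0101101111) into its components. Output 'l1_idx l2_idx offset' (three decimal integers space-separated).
vaddr = 367 = 0b0101101111
  top 3 bits -> l1_idx = 2
  next 3 bits -> l2_idx = 6
  bottom 4 bits -> offset = 15

Answer: 2 6 15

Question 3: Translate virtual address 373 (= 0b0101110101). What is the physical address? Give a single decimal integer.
vaddr = 373 = 0b0101110101
Split: l1_idx=2, l2_idx=7, offset=5
L1[2] = 1
L2[1][7] = 59
paddr = 59 * 16 + 5 = 949

Answer: 949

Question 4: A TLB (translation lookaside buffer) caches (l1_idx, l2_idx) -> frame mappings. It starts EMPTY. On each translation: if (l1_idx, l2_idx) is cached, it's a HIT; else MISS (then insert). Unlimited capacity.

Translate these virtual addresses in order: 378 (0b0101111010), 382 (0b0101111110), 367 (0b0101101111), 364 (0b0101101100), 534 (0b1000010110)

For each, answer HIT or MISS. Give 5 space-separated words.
Answer: MISS HIT MISS HIT MISS

Derivation:
vaddr=378: (2,7) not in TLB -> MISS, insert
vaddr=382: (2,7) in TLB -> HIT
vaddr=367: (2,6) not in TLB -> MISS, insert
vaddr=364: (2,6) in TLB -> HIT
vaddr=534: (4,1) not in TLB -> MISS, insert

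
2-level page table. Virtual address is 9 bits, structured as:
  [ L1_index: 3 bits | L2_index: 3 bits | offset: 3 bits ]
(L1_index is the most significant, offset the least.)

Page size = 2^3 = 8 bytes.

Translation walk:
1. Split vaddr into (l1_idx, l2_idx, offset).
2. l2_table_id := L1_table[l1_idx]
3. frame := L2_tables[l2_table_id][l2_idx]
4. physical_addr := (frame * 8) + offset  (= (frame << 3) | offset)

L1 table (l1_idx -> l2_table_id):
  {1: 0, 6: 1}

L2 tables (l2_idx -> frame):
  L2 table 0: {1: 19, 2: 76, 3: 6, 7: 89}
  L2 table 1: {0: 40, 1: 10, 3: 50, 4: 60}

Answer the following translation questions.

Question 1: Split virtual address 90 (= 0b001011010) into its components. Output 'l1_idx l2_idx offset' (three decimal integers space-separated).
Answer: 1 3 2

Derivation:
vaddr = 90 = 0b001011010
  top 3 bits -> l1_idx = 1
  next 3 bits -> l2_idx = 3
  bottom 3 bits -> offset = 2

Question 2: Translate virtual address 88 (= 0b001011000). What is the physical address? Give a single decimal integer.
Answer: 48

Derivation:
vaddr = 88 = 0b001011000
Split: l1_idx=1, l2_idx=3, offset=0
L1[1] = 0
L2[0][3] = 6
paddr = 6 * 8 + 0 = 48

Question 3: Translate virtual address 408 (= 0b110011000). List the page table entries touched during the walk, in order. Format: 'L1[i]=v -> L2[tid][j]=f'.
vaddr = 408 = 0b110011000
Split: l1_idx=6, l2_idx=3, offset=0

Answer: L1[6]=1 -> L2[1][3]=50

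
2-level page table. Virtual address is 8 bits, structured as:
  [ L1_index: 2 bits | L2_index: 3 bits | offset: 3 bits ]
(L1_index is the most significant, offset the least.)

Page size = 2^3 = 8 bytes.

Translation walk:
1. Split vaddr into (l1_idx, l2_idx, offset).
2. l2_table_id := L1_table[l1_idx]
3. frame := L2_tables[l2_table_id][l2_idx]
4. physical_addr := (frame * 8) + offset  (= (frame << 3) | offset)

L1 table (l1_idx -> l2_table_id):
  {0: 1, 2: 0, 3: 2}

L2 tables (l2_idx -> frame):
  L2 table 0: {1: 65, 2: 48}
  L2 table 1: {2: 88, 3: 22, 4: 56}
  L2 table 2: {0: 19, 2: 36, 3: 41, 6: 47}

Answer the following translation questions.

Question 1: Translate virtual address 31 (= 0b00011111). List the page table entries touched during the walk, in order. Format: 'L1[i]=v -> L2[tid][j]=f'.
vaddr = 31 = 0b00011111
Split: l1_idx=0, l2_idx=3, offset=7

Answer: L1[0]=1 -> L2[1][3]=22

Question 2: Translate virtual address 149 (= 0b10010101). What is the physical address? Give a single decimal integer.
Answer: 389

Derivation:
vaddr = 149 = 0b10010101
Split: l1_idx=2, l2_idx=2, offset=5
L1[2] = 0
L2[0][2] = 48
paddr = 48 * 8 + 5 = 389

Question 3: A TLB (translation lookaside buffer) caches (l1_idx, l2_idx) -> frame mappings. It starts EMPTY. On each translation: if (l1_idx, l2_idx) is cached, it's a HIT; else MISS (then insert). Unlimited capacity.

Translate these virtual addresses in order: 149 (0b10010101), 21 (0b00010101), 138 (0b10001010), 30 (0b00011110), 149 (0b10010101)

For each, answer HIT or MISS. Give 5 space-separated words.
vaddr=149: (2,2) not in TLB -> MISS, insert
vaddr=21: (0,2) not in TLB -> MISS, insert
vaddr=138: (2,1) not in TLB -> MISS, insert
vaddr=30: (0,3) not in TLB -> MISS, insert
vaddr=149: (2,2) in TLB -> HIT

Answer: MISS MISS MISS MISS HIT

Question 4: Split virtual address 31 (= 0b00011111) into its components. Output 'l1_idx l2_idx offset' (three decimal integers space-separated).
Answer: 0 3 7

Derivation:
vaddr = 31 = 0b00011111
  top 2 bits -> l1_idx = 0
  next 3 bits -> l2_idx = 3
  bottom 3 bits -> offset = 7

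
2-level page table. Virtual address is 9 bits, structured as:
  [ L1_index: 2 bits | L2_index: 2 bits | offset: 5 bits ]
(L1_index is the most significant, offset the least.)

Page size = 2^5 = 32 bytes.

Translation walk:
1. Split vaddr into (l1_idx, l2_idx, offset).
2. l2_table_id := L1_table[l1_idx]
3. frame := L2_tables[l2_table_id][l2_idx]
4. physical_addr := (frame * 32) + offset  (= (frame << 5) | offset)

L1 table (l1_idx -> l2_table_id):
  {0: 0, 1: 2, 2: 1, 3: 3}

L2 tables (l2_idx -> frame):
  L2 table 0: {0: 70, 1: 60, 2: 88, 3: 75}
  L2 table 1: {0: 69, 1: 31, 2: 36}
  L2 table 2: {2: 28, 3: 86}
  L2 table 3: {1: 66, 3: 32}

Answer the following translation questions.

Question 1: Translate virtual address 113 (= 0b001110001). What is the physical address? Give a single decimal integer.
vaddr = 113 = 0b001110001
Split: l1_idx=0, l2_idx=3, offset=17
L1[0] = 0
L2[0][3] = 75
paddr = 75 * 32 + 17 = 2417

Answer: 2417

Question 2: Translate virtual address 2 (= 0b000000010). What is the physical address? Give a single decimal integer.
Answer: 2242

Derivation:
vaddr = 2 = 0b000000010
Split: l1_idx=0, l2_idx=0, offset=2
L1[0] = 0
L2[0][0] = 70
paddr = 70 * 32 + 2 = 2242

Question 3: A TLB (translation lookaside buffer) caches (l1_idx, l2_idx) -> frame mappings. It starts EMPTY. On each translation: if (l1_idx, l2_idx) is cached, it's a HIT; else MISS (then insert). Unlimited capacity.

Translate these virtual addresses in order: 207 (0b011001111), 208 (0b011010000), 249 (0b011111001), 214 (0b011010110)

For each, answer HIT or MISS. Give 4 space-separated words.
Answer: MISS HIT MISS HIT

Derivation:
vaddr=207: (1,2) not in TLB -> MISS, insert
vaddr=208: (1,2) in TLB -> HIT
vaddr=249: (1,3) not in TLB -> MISS, insert
vaddr=214: (1,2) in TLB -> HIT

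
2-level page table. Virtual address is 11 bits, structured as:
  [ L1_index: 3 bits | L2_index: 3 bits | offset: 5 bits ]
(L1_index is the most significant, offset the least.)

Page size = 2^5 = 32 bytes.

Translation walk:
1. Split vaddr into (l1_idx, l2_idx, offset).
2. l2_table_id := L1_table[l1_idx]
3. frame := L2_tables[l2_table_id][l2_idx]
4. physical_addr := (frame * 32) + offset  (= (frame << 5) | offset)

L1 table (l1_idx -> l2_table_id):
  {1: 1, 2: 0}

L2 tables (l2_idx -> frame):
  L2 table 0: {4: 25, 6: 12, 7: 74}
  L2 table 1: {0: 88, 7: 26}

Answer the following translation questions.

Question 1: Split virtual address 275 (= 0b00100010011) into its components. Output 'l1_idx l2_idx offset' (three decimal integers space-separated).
Answer: 1 0 19

Derivation:
vaddr = 275 = 0b00100010011
  top 3 bits -> l1_idx = 1
  next 3 bits -> l2_idx = 0
  bottom 5 bits -> offset = 19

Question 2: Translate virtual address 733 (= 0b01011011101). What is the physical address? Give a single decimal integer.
vaddr = 733 = 0b01011011101
Split: l1_idx=2, l2_idx=6, offset=29
L1[2] = 0
L2[0][6] = 12
paddr = 12 * 32 + 29 = 413

Answer: 413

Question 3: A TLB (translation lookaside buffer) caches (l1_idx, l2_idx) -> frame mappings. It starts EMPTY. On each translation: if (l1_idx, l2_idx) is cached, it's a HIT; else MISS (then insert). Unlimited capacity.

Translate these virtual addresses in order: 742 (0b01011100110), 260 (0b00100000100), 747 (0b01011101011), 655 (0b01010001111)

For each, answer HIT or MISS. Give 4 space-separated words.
Answer: MISS MISS HIT MISS

Derivation:
vaddr=742: (2,7) not in TLB -> MISS, insert
vaddr=260: (1,0) not in TLB -> MISS, insert
vaddr=747: (2,7) in TLB -> HIT
vaddr=655: (2,4) not in TLB -> MISS, insert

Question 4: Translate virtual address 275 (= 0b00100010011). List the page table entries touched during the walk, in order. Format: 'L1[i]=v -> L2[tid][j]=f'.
vaddr = 275 = 0b00100010011
Split: l1_idx=1, l2_idx=0, offset=19

Answer: L1[1]=1 -> L2[1][0]=88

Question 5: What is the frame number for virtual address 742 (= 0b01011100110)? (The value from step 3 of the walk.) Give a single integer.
Answer: 74

Derivation:
vaddr = 742: l1_idx=2, l2_idx=7
L1[2] = 0; L2[0][7] = 74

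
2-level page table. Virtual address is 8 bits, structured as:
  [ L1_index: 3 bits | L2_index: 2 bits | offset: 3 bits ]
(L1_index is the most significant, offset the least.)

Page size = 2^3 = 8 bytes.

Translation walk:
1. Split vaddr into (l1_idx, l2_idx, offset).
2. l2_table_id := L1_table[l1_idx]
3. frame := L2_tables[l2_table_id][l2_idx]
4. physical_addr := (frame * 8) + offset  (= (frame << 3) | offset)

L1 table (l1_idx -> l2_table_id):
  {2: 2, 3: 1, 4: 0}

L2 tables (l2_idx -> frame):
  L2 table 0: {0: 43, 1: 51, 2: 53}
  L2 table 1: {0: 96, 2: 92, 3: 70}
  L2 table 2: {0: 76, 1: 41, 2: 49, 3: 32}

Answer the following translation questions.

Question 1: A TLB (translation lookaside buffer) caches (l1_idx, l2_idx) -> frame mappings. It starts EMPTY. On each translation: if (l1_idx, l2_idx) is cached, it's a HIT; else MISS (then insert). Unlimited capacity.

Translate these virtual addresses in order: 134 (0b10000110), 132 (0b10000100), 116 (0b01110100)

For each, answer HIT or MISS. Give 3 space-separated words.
vaddr=134: (4,0) not in TLB -> MISS, insert
vaddr=132: (4,0) in TLB -> HIT
vaddr=116: (3,2) not in TLB -> MISS, insert

Answer: MISS HIT MISS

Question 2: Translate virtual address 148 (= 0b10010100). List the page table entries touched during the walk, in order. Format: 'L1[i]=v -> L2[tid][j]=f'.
Answer: L1[4]=0 -> L2[0][2]=53

Derivation:
vaddr = 148 = 0b10010100
Split: l1_idx=4, l2_idx=2, offset=4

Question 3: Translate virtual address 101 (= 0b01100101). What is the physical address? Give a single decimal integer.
vaddr = 101 = 0b01100101
Split: l1_idx=3, l2_idx=0, offset=5
L1[3] = 1
L2[1][0] = 96
paddr = 96 * 8 + 5 = 773

Answer: 773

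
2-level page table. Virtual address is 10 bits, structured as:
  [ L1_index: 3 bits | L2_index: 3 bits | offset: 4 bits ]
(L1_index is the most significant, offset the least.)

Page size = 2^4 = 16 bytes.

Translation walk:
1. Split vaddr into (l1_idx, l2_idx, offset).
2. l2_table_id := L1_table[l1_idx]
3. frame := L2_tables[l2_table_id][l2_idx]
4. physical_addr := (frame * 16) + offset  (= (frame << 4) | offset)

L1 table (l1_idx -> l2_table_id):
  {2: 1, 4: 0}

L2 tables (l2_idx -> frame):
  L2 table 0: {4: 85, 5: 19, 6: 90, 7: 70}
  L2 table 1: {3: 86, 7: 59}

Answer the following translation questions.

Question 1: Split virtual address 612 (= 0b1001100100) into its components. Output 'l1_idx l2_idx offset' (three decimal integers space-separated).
Answer: 4 6 4

Derivation:
vaddr = 612 = 0b1001100100
  top 3 bits -> l1_idx = 4
  next 3 bits -> l2_idx = 6
  bottom 4 bits -> offset = 4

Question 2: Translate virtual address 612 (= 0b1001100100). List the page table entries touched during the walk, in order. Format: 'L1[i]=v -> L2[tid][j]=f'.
Answer: L1[4]=0 -> L2[0][6]=90

Derivation:
vaddr = 612 = 0b1001100100
Split: l1_idx=4, l2_idx=6, offset=4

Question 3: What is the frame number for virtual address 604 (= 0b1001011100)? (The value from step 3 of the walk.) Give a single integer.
Answer: 19

Derivation:
vaddr = 604: l1_idx=4, l2_idx=5
L1[4] = 0; L2[0][5] = 19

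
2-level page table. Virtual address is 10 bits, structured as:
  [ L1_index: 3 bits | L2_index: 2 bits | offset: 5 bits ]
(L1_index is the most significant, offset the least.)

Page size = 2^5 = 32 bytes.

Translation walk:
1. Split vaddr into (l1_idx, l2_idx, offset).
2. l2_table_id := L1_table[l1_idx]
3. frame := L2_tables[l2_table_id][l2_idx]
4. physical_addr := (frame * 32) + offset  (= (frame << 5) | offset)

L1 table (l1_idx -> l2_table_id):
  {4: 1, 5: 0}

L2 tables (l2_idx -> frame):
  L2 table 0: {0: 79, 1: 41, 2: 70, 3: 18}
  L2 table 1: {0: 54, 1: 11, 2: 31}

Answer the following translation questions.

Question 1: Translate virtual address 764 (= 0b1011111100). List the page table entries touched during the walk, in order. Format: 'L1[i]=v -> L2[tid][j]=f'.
vaddr = 764 = 0b1011111100
Split: l1_idx=5, l2_idx=3, offset=28

Answer: L1[5]=0 -> L2[0][3]=18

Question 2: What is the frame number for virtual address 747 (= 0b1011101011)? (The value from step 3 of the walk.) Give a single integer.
Answer: 18

Derivation:
vaddr = 747: l1_idx=5, l2_idx=3
L1[5] = 0; L2[0][3] = 18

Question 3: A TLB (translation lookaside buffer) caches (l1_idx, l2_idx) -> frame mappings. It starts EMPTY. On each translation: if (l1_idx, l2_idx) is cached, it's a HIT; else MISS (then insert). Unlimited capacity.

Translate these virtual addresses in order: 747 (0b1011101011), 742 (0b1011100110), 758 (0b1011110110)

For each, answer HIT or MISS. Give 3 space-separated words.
vaddr=747: (5,3) not in TLB -> MISS, insert
vaddr=742: (5,3) in TLB -> HIT
vaddr=758: (5,3) in TLB -> HIT

Answer: MISS HIT HIT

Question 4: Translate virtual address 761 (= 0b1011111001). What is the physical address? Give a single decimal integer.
Answer: 601

Derivation:
vaddr = 761 = 0b1011111001
Split: l1_idx=5, l2_idx=3, offset=25
L1[5] = 0
L2[0][3] = 18
paddr = 18 * 32 + 25 = 601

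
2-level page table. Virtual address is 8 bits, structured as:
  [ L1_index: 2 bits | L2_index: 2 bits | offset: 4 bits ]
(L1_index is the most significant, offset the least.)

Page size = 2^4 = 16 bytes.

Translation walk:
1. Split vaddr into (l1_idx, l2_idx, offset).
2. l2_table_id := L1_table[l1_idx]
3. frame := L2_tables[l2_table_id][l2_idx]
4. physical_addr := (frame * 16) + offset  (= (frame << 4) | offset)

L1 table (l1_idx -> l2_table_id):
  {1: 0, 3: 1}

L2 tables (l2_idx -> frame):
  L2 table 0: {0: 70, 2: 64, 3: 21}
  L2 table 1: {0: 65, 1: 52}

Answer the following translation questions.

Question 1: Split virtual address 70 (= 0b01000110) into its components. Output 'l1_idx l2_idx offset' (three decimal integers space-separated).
vaddr = 70 = 0b01000110
  top 2 bits -> l1_idx = 1
  next 2 bits -> l2_idx = 0
  bottom 4 bits -> offset = 6

Answer: 1 0 6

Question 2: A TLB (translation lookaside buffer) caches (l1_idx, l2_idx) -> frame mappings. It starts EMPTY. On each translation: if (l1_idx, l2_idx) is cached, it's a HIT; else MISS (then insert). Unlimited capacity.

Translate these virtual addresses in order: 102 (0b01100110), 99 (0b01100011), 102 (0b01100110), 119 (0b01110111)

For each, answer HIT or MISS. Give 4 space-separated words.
Answer: MISS HIT HIT MISS

Derivation:
vaddr=102: (1,2) not in TLB -> MISS, insert
vaddr=99: (1,2) in TLB -> HIT
vaddr=102: (1,2) in TLB -> HIT
vaddr=119: (1,3) not in TLB -> MISS, insert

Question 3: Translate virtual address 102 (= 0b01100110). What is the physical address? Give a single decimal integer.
Answer: 1030

Derivation:
vaddr = 102 = 0b01100110
Split: l1_idx=1, l2_idx=2, offset=6
L1[1] = 0
L2[0][2] = 64
paddr = 64 * 16 + 6 = 1030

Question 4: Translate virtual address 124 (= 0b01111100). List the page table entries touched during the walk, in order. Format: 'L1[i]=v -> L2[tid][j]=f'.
Answer: L1[1]=0 -> L2[0][3]=21

Derivation:
vaddr = 124 = 0b01111100
Split: l1_idx=1, l2_idx=3, offset=12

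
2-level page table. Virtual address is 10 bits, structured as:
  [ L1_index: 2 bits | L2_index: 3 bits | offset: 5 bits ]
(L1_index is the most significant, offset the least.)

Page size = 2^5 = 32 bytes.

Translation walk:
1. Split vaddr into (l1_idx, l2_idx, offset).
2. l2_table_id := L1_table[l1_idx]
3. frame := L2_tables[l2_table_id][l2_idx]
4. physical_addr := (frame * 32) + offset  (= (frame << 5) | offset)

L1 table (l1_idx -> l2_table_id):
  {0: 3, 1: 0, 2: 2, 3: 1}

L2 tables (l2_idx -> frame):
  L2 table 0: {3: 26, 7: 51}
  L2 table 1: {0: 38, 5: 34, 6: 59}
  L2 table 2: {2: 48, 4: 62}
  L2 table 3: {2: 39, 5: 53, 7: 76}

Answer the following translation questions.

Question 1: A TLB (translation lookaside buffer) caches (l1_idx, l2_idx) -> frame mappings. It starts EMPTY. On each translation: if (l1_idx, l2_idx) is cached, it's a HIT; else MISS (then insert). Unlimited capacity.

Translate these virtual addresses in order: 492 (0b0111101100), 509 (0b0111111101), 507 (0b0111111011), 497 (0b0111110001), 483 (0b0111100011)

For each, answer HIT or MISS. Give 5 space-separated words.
vaddr=492: (1,7) not in TLB -> MISS, insert
vaddr=509: (1,7) in TLB -> HIT
vaddr=507: (1,7) in TLB -> HIT
vaddr=497: (1,7) in TLB -> HIT
vaddr=483: (1,7) in TLB -> HIT

Answer: MISS HIT HIT HIT HIT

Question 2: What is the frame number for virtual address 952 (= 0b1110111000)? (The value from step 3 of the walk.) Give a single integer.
vaddr = 952: l1_idx=3, l2_idx=5
L1[3] = 1; L2[1][5] = 34

Answer: 34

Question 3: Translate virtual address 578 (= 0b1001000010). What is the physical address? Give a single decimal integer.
vaddr = 578 = 0b1001000010
Split: l1_idx=2, l2_idx=2, offset=2
L1[2] = 2
L2[2][2] = 48
paddr = 48 * 32 + 2 = 1538

Answer: 1538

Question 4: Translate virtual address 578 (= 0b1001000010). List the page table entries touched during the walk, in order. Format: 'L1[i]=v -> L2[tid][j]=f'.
Answer: L1[2]=2 -> L2[2][2]=48

Derivation:
vaddr = 578 = 0b1001000010
Split: l1_idx=2, l2_idx=2, offset=2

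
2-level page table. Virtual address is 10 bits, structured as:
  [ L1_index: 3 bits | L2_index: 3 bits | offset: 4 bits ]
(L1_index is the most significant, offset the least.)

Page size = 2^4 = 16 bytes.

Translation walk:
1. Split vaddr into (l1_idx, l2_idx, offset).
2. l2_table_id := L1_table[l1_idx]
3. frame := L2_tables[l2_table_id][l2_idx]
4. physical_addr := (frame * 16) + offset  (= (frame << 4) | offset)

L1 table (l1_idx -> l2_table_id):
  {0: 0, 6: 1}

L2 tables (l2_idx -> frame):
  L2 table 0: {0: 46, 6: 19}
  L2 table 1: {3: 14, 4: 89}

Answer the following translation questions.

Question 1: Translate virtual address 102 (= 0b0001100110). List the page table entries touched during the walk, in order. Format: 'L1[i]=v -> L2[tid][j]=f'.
Answer: L1[0]=0 -> L2[0][6]=19

Derivation:
vaddr = 102 = 0b0001100110
Split: l1_idx=0, l2_idx=6, offset=6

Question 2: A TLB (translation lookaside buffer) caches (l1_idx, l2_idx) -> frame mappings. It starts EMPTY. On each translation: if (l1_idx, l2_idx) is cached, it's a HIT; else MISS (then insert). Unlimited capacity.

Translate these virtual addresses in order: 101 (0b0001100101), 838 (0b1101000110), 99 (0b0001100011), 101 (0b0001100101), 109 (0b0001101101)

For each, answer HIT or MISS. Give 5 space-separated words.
Answer: MISS MISS HIT HIT HIT

Derivation:
vaddr=101: (0,6) not in TLB -> MISS, insert
vaddr=838: (6,4) not in TLB -> MISS, insert
vaddr=99: (0,6) in TLB -> HIT
vaddr=101: (0,6) in TLB -> HIT
vaddr=109: (0,6) in TLB -> HIT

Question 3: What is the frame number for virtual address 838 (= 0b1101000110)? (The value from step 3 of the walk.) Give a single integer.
Answer: 89

Derivation:
vaddr = 838: l1_idx=6, l2_idx=4
L1[6] = 1; L2[1][4] = 89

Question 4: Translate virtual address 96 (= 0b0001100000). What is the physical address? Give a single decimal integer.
vaddr = 96 = 0b0001100000
Split: l1_idx=0, l2_idx=6, offset=0
L1[0] = 0
L2[0][6] = 19
paddr = 19 * 16 + 0 = 304

Answer: 304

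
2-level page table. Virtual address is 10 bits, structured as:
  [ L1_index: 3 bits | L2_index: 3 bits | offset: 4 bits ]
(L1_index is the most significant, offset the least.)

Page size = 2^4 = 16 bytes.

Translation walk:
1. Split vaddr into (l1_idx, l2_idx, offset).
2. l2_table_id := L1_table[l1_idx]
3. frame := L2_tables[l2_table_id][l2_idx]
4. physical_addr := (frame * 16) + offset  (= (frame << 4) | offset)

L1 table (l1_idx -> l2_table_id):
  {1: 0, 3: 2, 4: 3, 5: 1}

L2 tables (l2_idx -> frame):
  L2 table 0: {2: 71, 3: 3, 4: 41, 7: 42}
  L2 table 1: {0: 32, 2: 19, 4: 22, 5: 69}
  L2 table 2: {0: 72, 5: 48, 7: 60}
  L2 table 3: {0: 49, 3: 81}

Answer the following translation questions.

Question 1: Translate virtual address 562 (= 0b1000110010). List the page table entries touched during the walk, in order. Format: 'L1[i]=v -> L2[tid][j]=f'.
Answer: L1[4]=3 -> L2[3][3]=81

Derivation:
vaddr = 562 = 0b1000110010
Split: l1_idx=4, l2_idx=3, offset=2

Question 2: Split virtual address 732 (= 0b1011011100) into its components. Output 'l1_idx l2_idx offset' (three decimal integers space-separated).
Answer: 5 5 12

Derivation:
vaddr = 732 = 0b1011011100
  top 3 bits -> l1_idx = 5
  next 3 bits -> l2_idx = 5
  bottom 4 bits -> offset = 12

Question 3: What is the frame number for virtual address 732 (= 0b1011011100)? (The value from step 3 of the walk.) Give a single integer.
vaddr = 732: l1_idx=5, l2_idx=5
L1[5] = 1; L2[1][5] = 69

Answer: 69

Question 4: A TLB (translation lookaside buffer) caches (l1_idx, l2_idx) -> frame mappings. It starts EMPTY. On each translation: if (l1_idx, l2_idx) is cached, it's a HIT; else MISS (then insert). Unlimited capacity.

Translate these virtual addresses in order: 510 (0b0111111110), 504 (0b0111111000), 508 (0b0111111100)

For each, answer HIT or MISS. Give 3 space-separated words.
Answer: MISS HIT HIT

Derivation:
vaddr=510: (3,7) not in TLB -> MISS, insert
vaddr=504: (3,7) in TLB -> HIT
vaddr=508: (3,7) in TLB -> HIT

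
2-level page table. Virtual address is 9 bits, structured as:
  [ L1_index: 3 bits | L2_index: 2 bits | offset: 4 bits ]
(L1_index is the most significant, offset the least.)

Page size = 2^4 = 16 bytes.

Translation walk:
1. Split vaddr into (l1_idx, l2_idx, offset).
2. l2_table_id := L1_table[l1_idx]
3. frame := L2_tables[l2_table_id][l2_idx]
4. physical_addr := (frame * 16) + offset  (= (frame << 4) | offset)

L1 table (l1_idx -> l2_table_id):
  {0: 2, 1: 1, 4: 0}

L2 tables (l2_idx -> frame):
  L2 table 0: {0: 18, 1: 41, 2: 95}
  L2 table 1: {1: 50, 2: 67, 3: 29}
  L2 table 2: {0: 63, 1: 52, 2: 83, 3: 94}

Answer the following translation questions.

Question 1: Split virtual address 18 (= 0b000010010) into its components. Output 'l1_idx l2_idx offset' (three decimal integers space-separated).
Answer: 0 1 2

Derivation:
vaddr = 18 = 0b000010010
  top 3 bits -> l1_idx = 0
  next 2 bits -> l2_idx = 1
  bottom 4 bits -> offset = 2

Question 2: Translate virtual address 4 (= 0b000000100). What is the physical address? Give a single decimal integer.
vaddr = 4 = 0b000000100
Split: l1_idx=0, l2_idx=0, offset=4
L1[0] = 2
L2[2][0] = 63
paddr = 63 * 16 + 4 = 1012

Answer: 1012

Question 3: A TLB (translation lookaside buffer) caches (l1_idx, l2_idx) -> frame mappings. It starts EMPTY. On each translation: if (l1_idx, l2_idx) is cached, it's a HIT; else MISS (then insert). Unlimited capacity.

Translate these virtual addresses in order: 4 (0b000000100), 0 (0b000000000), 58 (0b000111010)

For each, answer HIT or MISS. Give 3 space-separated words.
Answer: MISS HIT MISS

Derivation:
vaddr=4: (0,0) not in TLB -> MISS, insert
vaddr=0: (0,0) in TLB -> HIT
vaddr=58: (0,3) not in TLB -> MISS, insert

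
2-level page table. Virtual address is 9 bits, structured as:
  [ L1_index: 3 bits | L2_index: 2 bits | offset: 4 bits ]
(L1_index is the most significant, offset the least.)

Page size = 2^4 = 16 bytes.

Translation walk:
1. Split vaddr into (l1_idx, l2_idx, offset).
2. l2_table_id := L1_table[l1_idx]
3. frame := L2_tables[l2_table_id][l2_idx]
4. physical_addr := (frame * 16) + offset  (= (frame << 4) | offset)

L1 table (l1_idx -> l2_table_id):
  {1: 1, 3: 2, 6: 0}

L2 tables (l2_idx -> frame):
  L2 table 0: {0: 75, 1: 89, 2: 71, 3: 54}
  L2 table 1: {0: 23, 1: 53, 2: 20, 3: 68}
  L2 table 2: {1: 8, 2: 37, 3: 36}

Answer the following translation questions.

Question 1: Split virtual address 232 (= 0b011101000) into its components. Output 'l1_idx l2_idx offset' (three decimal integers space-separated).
Answer: 3 2 8

Derivation:
vaddr = 232 = 0b011101000
  top 3 bits -> l1_idx = 3
  next 2 bits -> l2_idx = 2
  bottom 4 bits -> offset = 8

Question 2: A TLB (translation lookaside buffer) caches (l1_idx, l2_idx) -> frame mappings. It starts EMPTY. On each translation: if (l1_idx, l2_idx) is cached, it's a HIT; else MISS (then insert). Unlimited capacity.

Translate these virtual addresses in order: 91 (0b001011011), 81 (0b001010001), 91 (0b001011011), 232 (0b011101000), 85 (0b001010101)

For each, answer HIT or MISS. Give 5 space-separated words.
Answer: MISS HIT HIT MISS HIT

Derivation:
vaddr=91: (1,1) not in TLB -> MISS, insert
vaddr=81: (1,1) in TLB -> HIT
vaddr=91: (1,1) in TLB -> HIT
vaddr=232: (3,2) not in TLB -> MISS, insert
vaddr=85: (1,1) in TLB -> HIT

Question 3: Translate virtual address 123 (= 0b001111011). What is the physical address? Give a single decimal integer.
Answer: 1099

Derivation:
vaddr = 123 = 0b001111011
Split: l1_idx=1, l2_idx=3, offset=11
L1[1] = 1
L2[1][3] = 68
paddr = 68 * 16 + 11 = 1099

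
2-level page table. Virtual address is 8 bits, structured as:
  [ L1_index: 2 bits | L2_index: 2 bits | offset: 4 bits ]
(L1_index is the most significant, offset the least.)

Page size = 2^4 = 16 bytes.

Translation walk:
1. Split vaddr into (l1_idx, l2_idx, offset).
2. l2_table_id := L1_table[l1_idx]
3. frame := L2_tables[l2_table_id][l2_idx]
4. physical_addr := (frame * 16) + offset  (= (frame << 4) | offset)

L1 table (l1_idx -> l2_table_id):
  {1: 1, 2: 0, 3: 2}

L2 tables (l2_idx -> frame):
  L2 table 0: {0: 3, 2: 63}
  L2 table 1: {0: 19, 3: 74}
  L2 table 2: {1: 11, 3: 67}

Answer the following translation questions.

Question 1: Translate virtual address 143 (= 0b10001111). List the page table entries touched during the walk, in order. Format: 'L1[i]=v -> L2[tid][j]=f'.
Answer: L1[2]=0 -> L2[0][0]=3

Derivation:
vaddr = 143 = 0b10001111
Split: l1_idx=2, l2_idx=0, offset=15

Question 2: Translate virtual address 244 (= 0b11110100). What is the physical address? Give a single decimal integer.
Answer: 1076

Derivation:
vaddr = 244 = 0b11110100
Split: l1_idx=3, l2_idx=3, offset=4
L1[3] = 2
L2[2][3] = 67
paddr = 67 * 16 + 4 = 1076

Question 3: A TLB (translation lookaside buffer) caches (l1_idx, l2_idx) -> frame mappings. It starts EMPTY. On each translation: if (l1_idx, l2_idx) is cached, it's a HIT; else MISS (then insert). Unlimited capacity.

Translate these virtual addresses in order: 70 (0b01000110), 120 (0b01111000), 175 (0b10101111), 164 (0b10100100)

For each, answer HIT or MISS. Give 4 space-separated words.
vaddr=70: (1,0) not in TLB -> MISS, insert
vaddr=120: (1,3) not in TLB -> MISS, insert
vaddr=175: (2,2) not in TLB -> MISS, insert
vaddr=164: (2,2) in TLB -> HIT

Answer: MISS MISS MISS HIT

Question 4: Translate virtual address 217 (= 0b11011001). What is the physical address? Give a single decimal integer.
vaddr = 217 = 0b11011001
Split: l1_idx=3, l2_idx=1, offset=9
L1[3] = 2
L2[2][1] = 11
paddr = 11 * 16 + 9 = 185

Answer: 185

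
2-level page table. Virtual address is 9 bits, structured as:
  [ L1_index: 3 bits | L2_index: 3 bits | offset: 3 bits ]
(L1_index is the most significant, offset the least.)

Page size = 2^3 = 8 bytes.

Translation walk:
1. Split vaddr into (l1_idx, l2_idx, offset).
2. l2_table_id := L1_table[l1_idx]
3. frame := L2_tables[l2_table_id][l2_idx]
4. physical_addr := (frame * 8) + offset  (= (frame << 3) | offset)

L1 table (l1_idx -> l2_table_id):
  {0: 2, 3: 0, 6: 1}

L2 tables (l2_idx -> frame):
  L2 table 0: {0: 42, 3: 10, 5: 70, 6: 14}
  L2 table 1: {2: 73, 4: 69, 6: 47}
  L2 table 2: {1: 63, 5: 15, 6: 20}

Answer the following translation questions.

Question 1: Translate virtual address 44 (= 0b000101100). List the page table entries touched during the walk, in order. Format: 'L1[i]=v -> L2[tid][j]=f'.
Answer: L1[0]=2 -> L2[2][5]=15

Derivation:
vaddr = 44 = 0b000101100
Split: l1_idx=0, l2_idx=5, offset=4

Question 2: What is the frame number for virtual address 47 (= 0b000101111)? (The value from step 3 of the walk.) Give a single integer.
Answer: 15

Derivation:
vaddr = 47: l1_idx=0, l2_idx=5
L1[0] = 2; L2[2][5] = 15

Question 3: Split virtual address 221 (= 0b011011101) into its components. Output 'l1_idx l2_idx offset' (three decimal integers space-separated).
vaddr = 221 = 0b011011101
  top 3 bits -> l1_idx = 3
  next 3 bits -> l2_idx = 3
  bottom 3 bits -> offset = 5

Answer: 3 3 5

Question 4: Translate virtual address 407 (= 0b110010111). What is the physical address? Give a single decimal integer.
vaddr = 407 = 0b110010111
Split: l1_idx=6, l2_idx=2, offset=7
L1[6] = 1
L2[1][2] = 73
paddr = 73 * 8 + 7 = 591

Answer: 591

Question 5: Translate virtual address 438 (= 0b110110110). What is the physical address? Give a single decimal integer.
vaddr = 438 = 0b110110110
Split: l1_idx=6, l2_idx=6, offset=6
L1[6] = 1
L2[1][6] = 47
paddr = 47 * 8 + 6 = 382

Answer: 382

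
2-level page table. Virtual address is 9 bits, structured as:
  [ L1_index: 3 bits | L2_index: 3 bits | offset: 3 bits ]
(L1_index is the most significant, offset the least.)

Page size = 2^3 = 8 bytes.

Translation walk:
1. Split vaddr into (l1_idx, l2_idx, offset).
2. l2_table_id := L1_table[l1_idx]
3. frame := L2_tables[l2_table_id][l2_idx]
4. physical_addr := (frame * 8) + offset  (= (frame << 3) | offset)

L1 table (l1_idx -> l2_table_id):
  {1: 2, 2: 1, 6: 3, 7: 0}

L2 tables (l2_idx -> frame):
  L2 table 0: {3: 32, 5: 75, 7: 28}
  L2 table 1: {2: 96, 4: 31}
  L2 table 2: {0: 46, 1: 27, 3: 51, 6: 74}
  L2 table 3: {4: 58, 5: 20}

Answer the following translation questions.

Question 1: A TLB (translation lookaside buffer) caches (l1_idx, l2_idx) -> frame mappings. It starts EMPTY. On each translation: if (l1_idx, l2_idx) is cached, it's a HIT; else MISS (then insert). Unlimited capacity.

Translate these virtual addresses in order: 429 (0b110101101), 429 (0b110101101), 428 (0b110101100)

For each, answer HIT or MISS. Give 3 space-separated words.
vaddr=429: (6,5) not in TLB -> MISS, insert
vaddr=429: (6,5) in TLB -> HIT
vaddr=428: (6,5) in TLB -> HIT

Answer: MISS HIT HIT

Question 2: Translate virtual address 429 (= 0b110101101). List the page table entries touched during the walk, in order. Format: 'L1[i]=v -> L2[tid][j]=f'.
vaddr = 429 = 0b110101101
Split: l1_idx=6, l2_idx=5, offset=5

Answer: L1[6]=3 -> L2[3][5]=20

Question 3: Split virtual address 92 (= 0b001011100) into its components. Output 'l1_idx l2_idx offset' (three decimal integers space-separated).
vaddr = 92 = 0b001011100
  top 3 bits -> l1_idx = 1
  next 3 bits -> l2_idx = 3
  bottom 3 bits -> offset = 4

Answer: 1 3 4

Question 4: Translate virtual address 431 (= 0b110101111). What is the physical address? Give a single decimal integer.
Answer: 167

Derivation:
vaddr = 431 = 0b110101111
Split: l1_idx=6, l2_idx=5, offset=7
L1[6] = 3
L2[3][5] = 20
paddr = 20 * 8 + 7 = 167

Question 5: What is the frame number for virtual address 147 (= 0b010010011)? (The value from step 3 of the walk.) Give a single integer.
vaddr = 147: l1_idx=2, l2_idx=2
L1[2] = 1; L2[1][2] = 96

Answer: 96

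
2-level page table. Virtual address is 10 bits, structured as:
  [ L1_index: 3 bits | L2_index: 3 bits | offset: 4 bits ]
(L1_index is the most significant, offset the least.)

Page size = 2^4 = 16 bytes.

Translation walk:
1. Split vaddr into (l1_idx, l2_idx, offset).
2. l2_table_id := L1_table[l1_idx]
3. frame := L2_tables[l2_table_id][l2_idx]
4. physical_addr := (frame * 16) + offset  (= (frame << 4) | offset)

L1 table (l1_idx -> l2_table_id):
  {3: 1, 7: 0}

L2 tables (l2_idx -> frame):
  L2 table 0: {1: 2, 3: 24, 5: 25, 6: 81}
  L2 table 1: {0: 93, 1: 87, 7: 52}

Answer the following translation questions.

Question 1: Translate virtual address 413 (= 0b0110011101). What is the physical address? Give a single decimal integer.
Answer: 1405

Derivation:
vaddr = 413 = 0b0110011101
Split: l1_idx=3, l2_idx=1, offset=13
L1[3] = 1
L2[1][1] = 87
paddr = 87 * 16 + 13 = 1405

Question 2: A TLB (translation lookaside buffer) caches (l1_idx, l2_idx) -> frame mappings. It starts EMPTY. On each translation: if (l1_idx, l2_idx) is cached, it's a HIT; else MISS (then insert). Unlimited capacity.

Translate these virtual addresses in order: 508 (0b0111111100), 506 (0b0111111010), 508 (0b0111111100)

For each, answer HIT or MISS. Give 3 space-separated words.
Answer: MISS HIT HIT

Derivation:
vaddr=508: (3,7) not in TLB -> MISS, insert
vaddr=506: (3,7) in TLB -> HIT
vaddr=508: (3,7) in TLB -> HIT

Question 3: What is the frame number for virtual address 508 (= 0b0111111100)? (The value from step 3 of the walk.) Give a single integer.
Answer: 52

Derivation:
vaddr = 508: l1_idx=3, l2_idx=7
L1[3] = 1; L2[1][7] = 52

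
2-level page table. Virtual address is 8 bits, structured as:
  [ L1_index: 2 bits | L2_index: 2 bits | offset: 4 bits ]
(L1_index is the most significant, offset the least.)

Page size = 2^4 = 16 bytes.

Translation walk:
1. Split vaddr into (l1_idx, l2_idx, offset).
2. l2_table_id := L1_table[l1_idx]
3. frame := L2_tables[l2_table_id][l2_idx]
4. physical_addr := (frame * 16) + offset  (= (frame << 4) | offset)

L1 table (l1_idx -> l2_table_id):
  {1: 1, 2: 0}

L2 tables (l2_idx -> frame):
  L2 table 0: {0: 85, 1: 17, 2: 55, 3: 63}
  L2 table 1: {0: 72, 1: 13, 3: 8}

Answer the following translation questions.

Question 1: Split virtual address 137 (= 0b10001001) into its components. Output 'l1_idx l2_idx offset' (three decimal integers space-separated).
Answer: 2 0 9

Derivation:
vaddr = 137 = 0b10001001
  top 2 bits -> l1_idx = 2
  next 2 bits -> l2_idx = 0
  bottom 4 bits -> offset = 9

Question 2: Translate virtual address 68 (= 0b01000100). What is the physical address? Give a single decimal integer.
vaddr = 68 = 0b01000100
Split: l1_idx=1, l2_idx=0, offset=4
L1[1] = 1
L2[1][0] = 72
paddr = 72 * 16 + 4 = 1156

Answer: 1156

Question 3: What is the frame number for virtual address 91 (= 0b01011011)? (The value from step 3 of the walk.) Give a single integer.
Answer: 13

Derivation:
vaddr = 91: l1_idx=1, l2_idx=1
L1[1] = 1; L2[1][1] = 13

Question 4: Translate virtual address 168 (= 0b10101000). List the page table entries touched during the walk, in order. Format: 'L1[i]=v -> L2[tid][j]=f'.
Answer: L1[2]=0 -> L2[0][2]=55

Derivation:
vaddr = 168 = 0b10101000
Split: l1_idx=2, l2_idx=2, offset=8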